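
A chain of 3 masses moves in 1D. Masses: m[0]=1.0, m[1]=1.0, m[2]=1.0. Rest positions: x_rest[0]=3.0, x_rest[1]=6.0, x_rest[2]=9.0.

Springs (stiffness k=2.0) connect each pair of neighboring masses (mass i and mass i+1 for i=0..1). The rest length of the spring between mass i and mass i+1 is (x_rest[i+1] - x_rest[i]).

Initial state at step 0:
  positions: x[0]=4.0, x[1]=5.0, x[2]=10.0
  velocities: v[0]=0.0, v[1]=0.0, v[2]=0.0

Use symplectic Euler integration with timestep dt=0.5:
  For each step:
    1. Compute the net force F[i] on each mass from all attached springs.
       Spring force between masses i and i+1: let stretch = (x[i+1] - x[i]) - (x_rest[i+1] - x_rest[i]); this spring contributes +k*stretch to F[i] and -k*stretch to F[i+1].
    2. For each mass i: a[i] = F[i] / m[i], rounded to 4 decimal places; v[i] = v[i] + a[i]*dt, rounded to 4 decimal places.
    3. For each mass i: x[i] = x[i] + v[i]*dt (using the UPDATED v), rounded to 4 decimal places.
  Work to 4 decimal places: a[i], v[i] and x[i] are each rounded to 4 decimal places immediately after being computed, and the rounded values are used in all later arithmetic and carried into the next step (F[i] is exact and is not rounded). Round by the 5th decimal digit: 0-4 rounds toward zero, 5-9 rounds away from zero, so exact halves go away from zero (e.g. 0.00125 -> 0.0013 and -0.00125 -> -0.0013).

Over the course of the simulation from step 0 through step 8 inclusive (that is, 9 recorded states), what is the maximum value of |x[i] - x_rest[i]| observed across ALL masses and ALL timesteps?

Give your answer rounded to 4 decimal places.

Answer: 2.0000

Derivation:
Step 0: x=[4.0000 5.0000 10.0000] v=[0.0000 0.0000 0.0000]
Step 1: x=[3.0000 7.0000 9.0000] v=[-2.0000 4.0000 -2.0000]
Step 2: x=[2.5000 8.0000 8.5000] v=[-1.0000 2.0000 -1.0000]
Step 3: x=[3.2500 6.5000 9.2500] v=[1.5000 -3.0000 1.5000]
Step 4: x=[4.1250 4.7500 10.1250] v=[1.7500 -3.5000 1.7500]
Step 5: x=[3.8125 5.3750 9.8125] v=[-0.6250 1.2500 -0.6250]
Step 6: x=[2.7813 7.4375 8.7813] v=[-2.0625 4.1250 -2.0625]
Step 7: x=[2.5782 7.8438 8.5782] v=[-0.4063 0.8126 -0.4063]
Step 8: x=[3.5079 5.9845 9.5079] v=[1.8593 -3.7186 1.8593]
Max displacement = 2.0000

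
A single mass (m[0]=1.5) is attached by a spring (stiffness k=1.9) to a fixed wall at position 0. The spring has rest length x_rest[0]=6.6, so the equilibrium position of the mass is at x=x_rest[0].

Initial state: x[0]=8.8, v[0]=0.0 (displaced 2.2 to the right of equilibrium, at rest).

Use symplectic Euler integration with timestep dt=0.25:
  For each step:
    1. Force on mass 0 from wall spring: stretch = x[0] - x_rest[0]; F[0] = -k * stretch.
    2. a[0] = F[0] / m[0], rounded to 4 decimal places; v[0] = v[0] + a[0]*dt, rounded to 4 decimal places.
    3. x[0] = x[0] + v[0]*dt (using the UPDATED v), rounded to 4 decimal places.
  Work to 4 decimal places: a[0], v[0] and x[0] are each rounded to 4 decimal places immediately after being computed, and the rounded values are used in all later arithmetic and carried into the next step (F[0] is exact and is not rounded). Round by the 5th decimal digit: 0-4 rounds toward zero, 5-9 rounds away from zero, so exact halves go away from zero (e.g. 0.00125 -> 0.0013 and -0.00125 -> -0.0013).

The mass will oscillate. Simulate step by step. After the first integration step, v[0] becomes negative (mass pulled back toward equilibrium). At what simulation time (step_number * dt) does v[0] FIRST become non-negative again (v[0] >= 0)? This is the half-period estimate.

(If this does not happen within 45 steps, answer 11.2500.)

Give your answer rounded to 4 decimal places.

Answer: 3.0000

Derivation:
Step 0: x=[8.8000] v=[0.0000]
Step 1: x=[8.6258] v=[-0.6967]
Step 2: x=[8.2913] v=[-1.3382]
Step 3: x=[7.8229] v=[-1.8738]
Step 4: x=[7.2576] v=[-2.2611]
Step 5: x=[6.6403] v=[-2.4694]
Step 6: x=[6.0198] v=[-2.4822]
Step 7: x=[5.4452] v=[-2.2985]
Step 8: x=[4.9620] v=[-1.9328]
Step 9: x=[4.6085] v=[-1.4141]
Step 10: x=[4.4126] v=[-0.7835]
Step 11: x=[4.3899] v=[-0.0908]
Step 12: x=[4.5422] v=[0.6091]
First v>=0 after going negative at step 12, time=3.0000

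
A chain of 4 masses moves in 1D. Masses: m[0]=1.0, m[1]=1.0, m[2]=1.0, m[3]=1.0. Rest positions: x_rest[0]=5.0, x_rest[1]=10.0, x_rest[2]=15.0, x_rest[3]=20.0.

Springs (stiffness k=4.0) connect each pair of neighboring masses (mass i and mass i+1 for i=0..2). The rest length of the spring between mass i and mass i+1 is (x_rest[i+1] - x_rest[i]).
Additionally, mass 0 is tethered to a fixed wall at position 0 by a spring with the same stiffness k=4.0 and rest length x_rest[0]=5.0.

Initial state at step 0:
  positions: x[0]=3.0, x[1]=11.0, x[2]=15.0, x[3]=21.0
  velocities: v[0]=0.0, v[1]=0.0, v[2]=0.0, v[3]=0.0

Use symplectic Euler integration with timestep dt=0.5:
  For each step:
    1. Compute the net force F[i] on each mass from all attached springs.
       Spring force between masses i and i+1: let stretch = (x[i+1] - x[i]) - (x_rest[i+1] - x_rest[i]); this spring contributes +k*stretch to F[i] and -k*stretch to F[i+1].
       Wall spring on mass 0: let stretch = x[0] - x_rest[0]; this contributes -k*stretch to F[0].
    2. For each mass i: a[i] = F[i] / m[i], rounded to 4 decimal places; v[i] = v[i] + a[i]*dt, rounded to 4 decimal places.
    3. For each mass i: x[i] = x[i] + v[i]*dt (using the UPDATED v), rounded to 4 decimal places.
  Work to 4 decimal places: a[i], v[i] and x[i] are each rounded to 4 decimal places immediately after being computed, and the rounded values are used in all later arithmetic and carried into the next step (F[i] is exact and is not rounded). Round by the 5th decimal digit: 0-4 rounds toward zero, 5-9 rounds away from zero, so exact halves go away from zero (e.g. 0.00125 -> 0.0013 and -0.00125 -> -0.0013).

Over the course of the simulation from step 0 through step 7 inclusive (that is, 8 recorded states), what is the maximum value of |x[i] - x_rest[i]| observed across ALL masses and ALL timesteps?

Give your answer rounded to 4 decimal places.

Answer: 4.0000

Derivation:
Step 0: x=[3.0000 11.0000 15.0000 21.0000] v=[0.0000 0.0000 0.0000 0.0000]
Step 1: x=[8.0000 7.0000 17.0000 20.0000] v=[10.0000 -8.0000 4.0000 -2.0000]
Step 2: x=[4.0000 14.0000 12.0000 21.0000] v=[-8.0000 14.0000 -10.0000 2.0000]
Step 3: x=[6.0000 9.0000 18.0000 18.0000] v=[4.0000 -10.0000 12.0000 -6.0000]
Step 4: x=[5.0000 10.0000 15.0000 20.0000] v=[-2.0000 2.0000 -6.0000 4.0000]
Step 5: x=[4.0000 11.0000 12.0000 22.0000] v=[-2.0000 2.0000 -6.0000 4.0000]
Step 6: x=[6.0000 6.0000 18.0000 19.0000] v=[4.0000 -10.0000 12.0000 -6.0000]
Step 7: x=[2.0000 13.0000 13.0000 20.0000] v=[-8.0000 14.0000 -10.0000 2.0000]
Max displacement = 4.0000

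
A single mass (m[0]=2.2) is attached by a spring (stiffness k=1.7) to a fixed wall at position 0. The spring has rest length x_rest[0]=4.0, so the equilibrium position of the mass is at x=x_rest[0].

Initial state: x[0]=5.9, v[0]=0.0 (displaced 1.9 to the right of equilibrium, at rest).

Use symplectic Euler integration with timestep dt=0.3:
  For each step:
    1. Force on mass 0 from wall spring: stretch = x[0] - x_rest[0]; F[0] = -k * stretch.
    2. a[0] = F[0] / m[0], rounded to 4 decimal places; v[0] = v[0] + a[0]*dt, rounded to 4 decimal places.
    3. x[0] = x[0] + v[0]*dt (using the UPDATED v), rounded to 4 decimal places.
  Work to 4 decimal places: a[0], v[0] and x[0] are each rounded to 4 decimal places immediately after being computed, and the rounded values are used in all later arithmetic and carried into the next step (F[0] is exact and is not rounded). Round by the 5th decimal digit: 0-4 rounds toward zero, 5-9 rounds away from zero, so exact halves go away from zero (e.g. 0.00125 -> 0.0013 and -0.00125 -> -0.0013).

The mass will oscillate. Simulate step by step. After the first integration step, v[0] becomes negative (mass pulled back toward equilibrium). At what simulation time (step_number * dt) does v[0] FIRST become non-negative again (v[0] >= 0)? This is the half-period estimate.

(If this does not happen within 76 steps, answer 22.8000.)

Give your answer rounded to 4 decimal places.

Answer: 3.6000

Derivation:
Step 0: x=[5.9000] v=[0.0000]
Step 1: x=[5.7679] v=[-0.4405]
Step 2: x=[5.5128] v=[-0.8503]
Step 3: x=[5.1525] v=[-1.2010]
Step 4: x=[4.7120] v=[-1.4682]
Step 5: x=[4.2220] v=[-1.6333]
Step 6: x=[3.7166] v=[-1.6848]
Step 7: x=[3.2309] v=[-1.6191]
Step 8: x=[2.7987] v=[-1.4408]
Step 9: x=[2.4500] v=[-1.1623]
Step 10: x=[2.2091] v=[-0.8030]
Step 11: x=[2.0928] v=[-0.3878]
Step 12: x=[2.1091] v=[0.0543]
First v>=0 after going negative at step 12, time=3.6000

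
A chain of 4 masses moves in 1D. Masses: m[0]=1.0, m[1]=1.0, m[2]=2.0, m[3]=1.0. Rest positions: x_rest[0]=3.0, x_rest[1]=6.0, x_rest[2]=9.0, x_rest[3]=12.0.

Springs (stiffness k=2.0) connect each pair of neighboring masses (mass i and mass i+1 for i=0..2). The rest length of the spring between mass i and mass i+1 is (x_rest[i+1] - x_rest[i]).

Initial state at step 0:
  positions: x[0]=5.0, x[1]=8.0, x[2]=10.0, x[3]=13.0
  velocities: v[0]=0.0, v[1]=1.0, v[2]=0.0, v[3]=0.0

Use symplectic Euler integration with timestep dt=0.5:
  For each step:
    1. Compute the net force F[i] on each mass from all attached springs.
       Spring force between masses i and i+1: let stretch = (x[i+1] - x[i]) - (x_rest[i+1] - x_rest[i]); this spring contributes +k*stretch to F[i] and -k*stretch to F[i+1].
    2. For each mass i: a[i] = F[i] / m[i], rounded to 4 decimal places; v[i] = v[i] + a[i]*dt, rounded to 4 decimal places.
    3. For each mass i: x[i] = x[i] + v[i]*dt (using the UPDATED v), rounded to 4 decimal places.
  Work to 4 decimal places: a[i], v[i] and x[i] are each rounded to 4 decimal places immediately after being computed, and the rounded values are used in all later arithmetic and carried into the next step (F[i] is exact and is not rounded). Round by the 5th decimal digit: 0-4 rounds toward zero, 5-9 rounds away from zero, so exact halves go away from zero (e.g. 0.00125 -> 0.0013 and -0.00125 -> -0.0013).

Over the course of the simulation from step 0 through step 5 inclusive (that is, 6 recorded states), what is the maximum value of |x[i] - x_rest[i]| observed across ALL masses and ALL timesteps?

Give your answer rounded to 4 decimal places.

Step 0: x=[5.0000 8.0000 10.0000 13.0000] v=[0.0000 1.0000 0.0000 0.0000]
Step 1: x=[5.0000 8.0000 10.2500 13.0000] v=[0.0000 0.0000 0.5000 0.0000]
Step 2: x=[5.0000 7.6250 10.6250 13.1250] v=[0.0000 -0.7500 0.7500 0.2500]
Step 3: x=[4.8125 7.4375 10.8750 13.5000] v=[-0.3750 -0.3750 0.5000 0.7500]
Step 4: x=[4.4375 7.6563 10.9219 14.0625] v=[-0.7500 0.4375 0.0938 1.1250]
Step 5: x=[4.1719 7.8985 10.9376 14.5547] v=[-0.5312 0.4843 0.0313 0.9844]
Max displacement = 2.5547

Answer: 2.5547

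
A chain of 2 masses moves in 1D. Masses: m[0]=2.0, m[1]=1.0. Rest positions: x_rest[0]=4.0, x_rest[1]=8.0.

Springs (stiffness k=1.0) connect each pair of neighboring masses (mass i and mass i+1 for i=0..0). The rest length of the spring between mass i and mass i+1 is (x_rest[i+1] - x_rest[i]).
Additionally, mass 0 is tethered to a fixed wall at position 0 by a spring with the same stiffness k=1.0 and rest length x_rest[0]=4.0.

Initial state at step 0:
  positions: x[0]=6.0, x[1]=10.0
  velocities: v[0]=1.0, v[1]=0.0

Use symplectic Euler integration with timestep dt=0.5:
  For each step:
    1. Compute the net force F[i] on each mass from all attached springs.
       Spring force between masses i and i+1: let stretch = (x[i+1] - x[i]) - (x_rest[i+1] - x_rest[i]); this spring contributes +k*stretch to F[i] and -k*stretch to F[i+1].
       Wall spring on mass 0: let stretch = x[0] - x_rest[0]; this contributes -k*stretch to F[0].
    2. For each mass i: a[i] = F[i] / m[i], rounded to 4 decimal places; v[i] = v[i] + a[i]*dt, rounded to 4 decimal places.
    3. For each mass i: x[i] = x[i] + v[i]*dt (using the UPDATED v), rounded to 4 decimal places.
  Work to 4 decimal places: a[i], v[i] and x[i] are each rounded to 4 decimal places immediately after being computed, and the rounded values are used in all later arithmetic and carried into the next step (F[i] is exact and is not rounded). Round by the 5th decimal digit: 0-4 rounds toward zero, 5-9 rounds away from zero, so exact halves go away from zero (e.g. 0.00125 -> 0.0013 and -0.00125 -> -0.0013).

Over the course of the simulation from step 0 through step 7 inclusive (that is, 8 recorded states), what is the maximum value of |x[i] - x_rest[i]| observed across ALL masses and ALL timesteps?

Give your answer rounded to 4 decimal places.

Step 0: x=[6.0000 10.0000] v=[1.0000 0.0000]
Step 1: x=[6.2500 10.0000] v=[0.5000 0.0000]
Step 2: x=[6.1875 10.0625] v=[-0.1250 0.1250]
Step 3: x=[5.8359 10.1563] v=[-0.7032 0.1875]
Step 4: x=[5.2949 10.1700] v=[-1.0821 0.0273]
Step 5: x=[4.7014 9.9649] v=[-1.1871 -0.4103]
Step 6: x=[4.1781 9.4439] v=[-1.0466 -1.0421]
Step 7: x=[3.7908 8.6064] v=[-0.7747 -1.6750]
Max displacement = 2.2500

Answer: 2.2500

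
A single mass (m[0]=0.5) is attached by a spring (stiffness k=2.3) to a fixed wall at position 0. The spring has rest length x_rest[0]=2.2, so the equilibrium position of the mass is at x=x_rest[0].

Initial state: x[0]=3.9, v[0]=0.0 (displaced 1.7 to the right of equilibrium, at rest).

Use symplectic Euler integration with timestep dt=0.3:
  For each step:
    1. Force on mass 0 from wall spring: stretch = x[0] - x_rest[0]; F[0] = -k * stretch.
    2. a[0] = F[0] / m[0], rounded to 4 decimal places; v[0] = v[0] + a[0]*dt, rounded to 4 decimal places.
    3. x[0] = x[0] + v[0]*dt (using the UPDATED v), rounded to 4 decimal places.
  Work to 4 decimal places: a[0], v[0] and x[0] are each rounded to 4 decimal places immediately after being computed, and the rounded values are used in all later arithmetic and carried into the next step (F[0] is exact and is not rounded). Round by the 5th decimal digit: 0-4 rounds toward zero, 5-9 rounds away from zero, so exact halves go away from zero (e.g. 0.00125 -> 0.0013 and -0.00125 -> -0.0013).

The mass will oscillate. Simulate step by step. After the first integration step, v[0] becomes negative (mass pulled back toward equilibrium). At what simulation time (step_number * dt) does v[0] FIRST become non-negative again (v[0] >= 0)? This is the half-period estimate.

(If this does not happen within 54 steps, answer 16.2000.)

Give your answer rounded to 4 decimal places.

Step 0: x=[3.9000] v=[0.0000]
Step 1: x=[3.1962] v=[-2.3460]
Step 2: x=[2.0800] v=[-3.7208]
Step 3: x=[1.0134] v=[-3.5552]
Step 4: x=[0.4381] v=[-1.9177]
Step 5: x=[0.5922] v=[0.5137]
First v>=0 after going negative at step 5, time=1.5000

Answer: 1.5000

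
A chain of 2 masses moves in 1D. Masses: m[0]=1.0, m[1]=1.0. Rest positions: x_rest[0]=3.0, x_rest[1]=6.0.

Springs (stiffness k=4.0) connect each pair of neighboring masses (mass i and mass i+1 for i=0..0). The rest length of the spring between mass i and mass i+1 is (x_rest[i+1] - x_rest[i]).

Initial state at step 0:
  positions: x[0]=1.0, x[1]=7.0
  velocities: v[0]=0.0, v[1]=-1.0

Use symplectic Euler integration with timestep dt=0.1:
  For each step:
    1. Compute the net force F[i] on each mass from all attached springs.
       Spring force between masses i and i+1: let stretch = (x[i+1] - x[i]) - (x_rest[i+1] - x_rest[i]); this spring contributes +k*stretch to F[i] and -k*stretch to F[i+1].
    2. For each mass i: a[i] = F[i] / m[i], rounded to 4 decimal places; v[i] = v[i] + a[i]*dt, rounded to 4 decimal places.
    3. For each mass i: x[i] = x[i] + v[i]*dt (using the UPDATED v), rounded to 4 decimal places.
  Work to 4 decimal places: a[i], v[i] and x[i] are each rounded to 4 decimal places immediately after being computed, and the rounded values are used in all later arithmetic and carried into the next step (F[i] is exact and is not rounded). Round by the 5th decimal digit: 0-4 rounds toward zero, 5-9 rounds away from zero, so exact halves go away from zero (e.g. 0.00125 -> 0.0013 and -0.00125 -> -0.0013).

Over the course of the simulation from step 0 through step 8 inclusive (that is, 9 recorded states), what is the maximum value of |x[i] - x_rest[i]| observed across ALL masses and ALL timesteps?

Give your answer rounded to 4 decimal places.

Answer: 2.1664

Derivation:
Step 0: x=[1.0000 7.0000] v=[0.0000 -1.0000]
Step 1: x=[1.1200 6.7800] v=[1.2000 -2.2000]
Step 2: x=[1.3464 6.4536] v=[2.2640 -3.2640]
Step 3: x=[1.6571 6.0429] v=[3.1069 -4.1069]
Step 4: x=[2.0232 5.5768] v=[3.6612 -4.6612]
Step 5: x=[2.4115 5.0885] v=[3.8826 -4.8826]
Step 6: x=[2.7868 4.6132] v=[3.7534 -4.7534]
Step 7: x=[3.1152 4.1848] v=[3.2840 -4.2840]
Step 8: x=[3.3664 3.8336] v=[2.5118 -3.5118]
Max displacement = 2.1664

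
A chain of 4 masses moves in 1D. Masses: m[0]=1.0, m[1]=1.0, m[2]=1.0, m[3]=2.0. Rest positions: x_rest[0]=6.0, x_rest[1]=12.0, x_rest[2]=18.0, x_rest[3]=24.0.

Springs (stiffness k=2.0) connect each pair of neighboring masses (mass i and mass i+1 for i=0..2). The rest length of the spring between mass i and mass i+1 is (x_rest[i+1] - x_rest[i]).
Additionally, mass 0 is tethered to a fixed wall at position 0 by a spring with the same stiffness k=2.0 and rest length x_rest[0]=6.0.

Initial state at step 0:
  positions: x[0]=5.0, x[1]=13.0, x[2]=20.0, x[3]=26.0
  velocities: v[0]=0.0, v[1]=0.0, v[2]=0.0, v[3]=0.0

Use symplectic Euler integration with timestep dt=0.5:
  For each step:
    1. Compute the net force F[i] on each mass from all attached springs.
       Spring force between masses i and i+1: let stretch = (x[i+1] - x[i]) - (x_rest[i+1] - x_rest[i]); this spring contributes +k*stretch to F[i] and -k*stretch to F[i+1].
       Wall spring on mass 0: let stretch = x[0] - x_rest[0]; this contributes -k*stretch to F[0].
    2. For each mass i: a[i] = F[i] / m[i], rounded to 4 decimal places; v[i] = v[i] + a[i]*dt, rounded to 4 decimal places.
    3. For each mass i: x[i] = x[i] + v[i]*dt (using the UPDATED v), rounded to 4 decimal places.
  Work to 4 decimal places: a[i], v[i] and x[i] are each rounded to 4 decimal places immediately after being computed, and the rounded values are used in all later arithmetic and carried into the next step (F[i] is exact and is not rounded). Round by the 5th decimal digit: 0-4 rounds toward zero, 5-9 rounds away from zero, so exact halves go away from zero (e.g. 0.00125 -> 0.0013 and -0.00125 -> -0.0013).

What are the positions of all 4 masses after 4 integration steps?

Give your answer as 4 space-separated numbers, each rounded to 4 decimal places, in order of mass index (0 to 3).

Step 0: x=[5.0000 13.0000 20.0000 26.0000] v=[0.0000 0.0000 0.0000 0.0000]
Step 1: x=[6.5000 12.5000 19.5000 26.0000] v=[3.0000 -1.0000 -1.0000 0.0000]
Step 2: x=[7.7500 12.5000 18.7500 25.8750] v=[2.5000 0.0000 -1.5000 -0.2500]
Step 3: x=[7.5000 13.2500 18.4375 25.4688] v=[-0.5000 1.5000 -0.6250 -0.8125]
Step 4: x=[6.3750 13.7188 19.0469 24.8047] v=[-2.2500 0.9375 1.2188 -1.3282]

Answer: 6.3750 13.7188 19.0469 24.8047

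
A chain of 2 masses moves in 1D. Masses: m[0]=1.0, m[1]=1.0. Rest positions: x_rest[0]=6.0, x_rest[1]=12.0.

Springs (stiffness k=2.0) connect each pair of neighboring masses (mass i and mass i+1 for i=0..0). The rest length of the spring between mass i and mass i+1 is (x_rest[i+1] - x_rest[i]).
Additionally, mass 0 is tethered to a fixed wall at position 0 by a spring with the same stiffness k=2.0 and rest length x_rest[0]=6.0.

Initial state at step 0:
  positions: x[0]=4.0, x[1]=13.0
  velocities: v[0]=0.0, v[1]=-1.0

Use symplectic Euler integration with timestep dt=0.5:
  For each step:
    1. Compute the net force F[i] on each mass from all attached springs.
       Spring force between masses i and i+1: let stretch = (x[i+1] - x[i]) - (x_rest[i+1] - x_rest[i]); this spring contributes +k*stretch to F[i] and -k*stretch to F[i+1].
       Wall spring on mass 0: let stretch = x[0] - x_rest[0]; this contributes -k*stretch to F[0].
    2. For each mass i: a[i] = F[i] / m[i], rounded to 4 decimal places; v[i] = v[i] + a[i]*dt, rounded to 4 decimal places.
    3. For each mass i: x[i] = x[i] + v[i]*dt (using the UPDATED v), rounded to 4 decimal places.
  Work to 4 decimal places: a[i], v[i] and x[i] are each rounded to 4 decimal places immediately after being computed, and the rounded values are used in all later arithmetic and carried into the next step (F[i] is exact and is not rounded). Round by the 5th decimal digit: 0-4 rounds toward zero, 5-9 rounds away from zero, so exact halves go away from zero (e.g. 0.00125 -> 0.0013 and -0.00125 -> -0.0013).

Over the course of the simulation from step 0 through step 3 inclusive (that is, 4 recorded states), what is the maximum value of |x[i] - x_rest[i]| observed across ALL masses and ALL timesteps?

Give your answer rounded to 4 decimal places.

Answer: 2.2500

Derivation:
Step 0: x=[4.0000 13.0000] v=[0.0000 -1.0000]
Step 1: x=[6.5000 11.0000] v=[5.0000 -4.0000]
Step 2: x=[8.0000 9.7500] v=[3.0000 -2.5000]
Step 3: x=[6.3750 10.6250] v=[-3.2500 1.7500]
Max displacement = 2.2500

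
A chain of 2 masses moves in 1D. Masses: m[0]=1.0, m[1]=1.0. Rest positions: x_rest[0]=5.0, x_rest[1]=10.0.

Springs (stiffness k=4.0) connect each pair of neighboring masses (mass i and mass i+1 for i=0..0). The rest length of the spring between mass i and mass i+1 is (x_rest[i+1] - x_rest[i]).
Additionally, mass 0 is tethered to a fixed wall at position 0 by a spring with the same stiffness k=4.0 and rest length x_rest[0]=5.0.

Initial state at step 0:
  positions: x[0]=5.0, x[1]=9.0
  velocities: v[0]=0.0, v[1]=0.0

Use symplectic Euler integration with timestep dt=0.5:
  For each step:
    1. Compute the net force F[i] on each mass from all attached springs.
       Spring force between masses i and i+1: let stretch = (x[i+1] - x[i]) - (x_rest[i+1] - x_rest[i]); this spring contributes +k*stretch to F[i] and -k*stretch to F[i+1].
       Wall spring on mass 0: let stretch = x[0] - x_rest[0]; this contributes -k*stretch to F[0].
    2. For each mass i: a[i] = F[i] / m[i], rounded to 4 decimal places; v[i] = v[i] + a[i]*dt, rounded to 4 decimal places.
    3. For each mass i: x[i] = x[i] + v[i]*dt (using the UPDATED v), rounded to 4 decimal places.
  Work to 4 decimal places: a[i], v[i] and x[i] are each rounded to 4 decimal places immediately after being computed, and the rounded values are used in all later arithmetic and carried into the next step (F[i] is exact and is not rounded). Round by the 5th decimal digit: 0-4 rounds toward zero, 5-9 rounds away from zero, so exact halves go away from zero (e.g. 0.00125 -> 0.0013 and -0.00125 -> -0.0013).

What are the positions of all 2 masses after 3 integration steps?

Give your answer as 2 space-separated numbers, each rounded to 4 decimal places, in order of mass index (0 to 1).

Answer: 6.0000 10.0000

Derivation:
Step 0: x=[5.0000 9.0000] v=[0.0000 0.0000]
Step 1: x=[4.0000 10.0000] v=[-2.0000 2.0000]
Step 2: x=[5.0000 10.0000] v=[2.0000 0.0000]
Step 3: x=[6.0000 10.0000] v=[2.0000 0.0000]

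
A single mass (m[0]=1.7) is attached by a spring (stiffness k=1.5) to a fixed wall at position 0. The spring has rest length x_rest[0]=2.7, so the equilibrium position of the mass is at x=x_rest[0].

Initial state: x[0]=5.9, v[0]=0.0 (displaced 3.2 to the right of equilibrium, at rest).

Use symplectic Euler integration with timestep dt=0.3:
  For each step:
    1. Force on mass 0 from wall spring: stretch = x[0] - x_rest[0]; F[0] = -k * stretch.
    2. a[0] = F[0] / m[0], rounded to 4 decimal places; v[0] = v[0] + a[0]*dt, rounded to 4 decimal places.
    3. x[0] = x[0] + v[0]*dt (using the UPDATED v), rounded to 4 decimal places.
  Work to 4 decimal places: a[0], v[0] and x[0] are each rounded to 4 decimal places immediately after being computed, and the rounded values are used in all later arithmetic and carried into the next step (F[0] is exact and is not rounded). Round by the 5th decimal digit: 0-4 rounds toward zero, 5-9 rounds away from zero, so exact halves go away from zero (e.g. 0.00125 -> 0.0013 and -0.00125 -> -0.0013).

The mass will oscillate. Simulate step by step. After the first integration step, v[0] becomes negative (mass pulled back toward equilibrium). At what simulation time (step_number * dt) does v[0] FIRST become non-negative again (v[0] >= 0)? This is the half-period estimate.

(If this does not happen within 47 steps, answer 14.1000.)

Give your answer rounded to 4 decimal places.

Answer: 3.6000

Derivation:
Step 0: x=[5.9000] v=[0.0000]
Step 1: x=[5.6459] v=[-0.8471]
Step 2: x=[5.1578] v=[-1.6269]
Step 3: x=[4.4746] v=[-2.2775]
Step 4: x=[3.6504] v=[-2.7472]
Step 5: x=[2.7508] v=[-2.9988]
Step 6: x=[1.8471] v=[-3.0122]
Step 7: x=[1.0112] v=[-2.7864]
Step 8: x=[0.3094] v=[-2.3394]
Step 9: x=[-0.2026] v=[-1.7066]
Step 10: x=[-0.4841] v=[-0.9383]
Step 11: x=[-0.5128] v=[-0.0955]
Step 12: x=[-0.2863] v=[0.7549]
First v>=0 after going negative at step 12, time=3.6000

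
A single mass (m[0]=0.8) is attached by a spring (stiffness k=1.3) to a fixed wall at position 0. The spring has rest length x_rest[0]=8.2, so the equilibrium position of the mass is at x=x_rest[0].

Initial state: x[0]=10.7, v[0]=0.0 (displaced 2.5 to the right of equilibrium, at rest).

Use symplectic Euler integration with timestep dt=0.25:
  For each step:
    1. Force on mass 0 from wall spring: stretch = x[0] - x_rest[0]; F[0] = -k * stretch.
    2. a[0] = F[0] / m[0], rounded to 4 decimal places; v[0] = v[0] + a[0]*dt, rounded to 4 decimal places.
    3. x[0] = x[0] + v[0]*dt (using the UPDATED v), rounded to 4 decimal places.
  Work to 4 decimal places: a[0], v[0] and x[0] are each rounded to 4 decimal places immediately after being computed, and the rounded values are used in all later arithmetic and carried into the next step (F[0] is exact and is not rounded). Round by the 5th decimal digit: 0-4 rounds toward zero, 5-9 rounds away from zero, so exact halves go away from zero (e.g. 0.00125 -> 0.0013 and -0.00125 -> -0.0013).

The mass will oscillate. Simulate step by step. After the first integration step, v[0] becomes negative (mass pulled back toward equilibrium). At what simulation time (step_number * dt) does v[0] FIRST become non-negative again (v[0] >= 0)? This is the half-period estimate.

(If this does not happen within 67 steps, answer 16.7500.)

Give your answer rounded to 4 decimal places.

Answer: 2.5000

Derivation:
Step 0: x=[10.7000] v=[0.0000]
Step 1: x=[10.4461] v=[-1.0156]
Step 2: x=[9.9641] v=[-1.9281]
Step 3: x=[9.3029] v=[-2.6448]
Step 4: x=[8.5297] v=[-3.0929]
Step 5: x=[7.7230] v=[-3.2269]
Step 6: x=[6.9647] v=[-3.0331]
Step 7: x=[6.3319] v=[-2.5313]
Step 8: x=[5.8888] v=[-1.7724]
Step 9: x=[5.6804] v=[-0.8335]
Step 10: x=[5.7279] v=[0.1901]
First v>=0 after going negative at step 10, time=2.5000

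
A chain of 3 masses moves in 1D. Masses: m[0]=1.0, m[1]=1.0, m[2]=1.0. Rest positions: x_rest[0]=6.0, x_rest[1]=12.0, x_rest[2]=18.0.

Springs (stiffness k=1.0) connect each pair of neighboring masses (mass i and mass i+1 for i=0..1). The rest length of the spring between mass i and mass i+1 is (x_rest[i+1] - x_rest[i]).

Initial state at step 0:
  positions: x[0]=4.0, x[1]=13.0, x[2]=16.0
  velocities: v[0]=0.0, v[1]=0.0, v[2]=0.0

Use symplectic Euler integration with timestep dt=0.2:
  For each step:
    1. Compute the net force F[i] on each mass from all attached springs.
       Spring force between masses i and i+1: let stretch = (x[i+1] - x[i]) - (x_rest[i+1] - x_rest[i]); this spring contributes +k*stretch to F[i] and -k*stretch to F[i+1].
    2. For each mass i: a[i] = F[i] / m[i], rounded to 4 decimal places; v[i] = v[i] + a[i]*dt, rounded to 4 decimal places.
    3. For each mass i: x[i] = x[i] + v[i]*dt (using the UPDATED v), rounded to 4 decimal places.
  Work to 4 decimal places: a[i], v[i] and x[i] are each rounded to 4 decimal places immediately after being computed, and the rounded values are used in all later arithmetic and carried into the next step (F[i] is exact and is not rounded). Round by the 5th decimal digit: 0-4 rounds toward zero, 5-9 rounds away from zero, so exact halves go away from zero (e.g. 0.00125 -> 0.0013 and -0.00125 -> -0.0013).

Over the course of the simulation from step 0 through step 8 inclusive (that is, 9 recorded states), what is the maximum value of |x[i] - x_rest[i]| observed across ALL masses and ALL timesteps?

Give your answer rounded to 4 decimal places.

Answer: 2.9970

Derivation:
Step 0: x=[4.0000 13.0000 16.0000] v=[0.0000 0.0000 0.0000]
Step 1: x=[4.1200 12.7600 16.1200] v=[0.6000 -1.2000 0.6000]
Step 2: x=[4.3456 12.3088 16.3456] v=[1.1280 -2.2560 1.1280]
Step 3: x=[4.6497 11.7005 16.6497] v=[1.5206 -3.0413 1.5206]
Step 4: x=[4.9959 11.0082 16.9959] v=[1.7308 -3.4616 1.7308]
Step 5: x=[5.3426 10.3149 17.3426] v=[1.7333 -3.4665 1.7333]
Step 6: x=[5.6482 9.7038 17.6482] v=[1.5278 -3.0554 1.5278]
Step 7: x=[5.8760 9.2483 17.8760] v=[1.1389 -2.2776 1.1389]
Step 8: x=[5.9987 9.0030 17.9987] v=[0.6134 -1.2265 0.6134]
Max displacement = 2.9970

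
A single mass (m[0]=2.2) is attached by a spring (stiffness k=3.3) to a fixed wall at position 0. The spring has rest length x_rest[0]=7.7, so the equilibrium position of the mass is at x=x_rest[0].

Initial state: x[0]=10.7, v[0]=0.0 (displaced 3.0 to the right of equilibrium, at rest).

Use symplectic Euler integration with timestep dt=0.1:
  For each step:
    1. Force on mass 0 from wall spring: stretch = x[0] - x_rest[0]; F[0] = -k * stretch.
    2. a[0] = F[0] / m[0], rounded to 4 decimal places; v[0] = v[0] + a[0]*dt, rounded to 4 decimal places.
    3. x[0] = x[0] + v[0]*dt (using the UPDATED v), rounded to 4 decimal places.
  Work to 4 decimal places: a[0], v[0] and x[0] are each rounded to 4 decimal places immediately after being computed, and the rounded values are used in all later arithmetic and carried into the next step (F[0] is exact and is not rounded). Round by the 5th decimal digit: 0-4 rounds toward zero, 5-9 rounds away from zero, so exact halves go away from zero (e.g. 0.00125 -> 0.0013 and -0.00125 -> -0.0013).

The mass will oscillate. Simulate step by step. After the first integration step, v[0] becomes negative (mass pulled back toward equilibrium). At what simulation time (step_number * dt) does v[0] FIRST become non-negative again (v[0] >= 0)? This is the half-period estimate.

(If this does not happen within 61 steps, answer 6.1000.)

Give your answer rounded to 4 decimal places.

Step 0: x=[10.7000] v=[0.0000]
Step 1: x=[10.6550] v=[-0.4500]
Step 2: x=[10.5657] v=[-0.8933]
Step 3: x=[10.4334] v=[-1.3232]
Step 4: x=[10.2601] v=[-1.7332]
Step 5: x=[10.0484] v=[-2.1172]
Step 6: x=[9.8015] v=[-2.4695]
Step 7: x=[9.5230] v=[-2.7847]
Step 8: x=[9.2172] v=[-3.0582]
Step 9: x=[8.8886] v=[-3.2858]
Step 10: x=[8.5422] v=[-3.4641]
Step 11: x=[8.1832] v=[-3.5904]
Step 12: x=[7.8169] v=[-3.6629]
Step 13: x=[7.4489] v=[-3.6804]
Step 14: x=[7.0846] v=[-3.6427]
Step 15: x=[6.7296] v=[-3.5504]
Step 16: x=[6.3891] v=[-3.4048]
Step 17: x=[6.0683] v=[-3.2082]
Step 18: x=[5.7720] v=[-2.9634]
Step 19: x=[5.5046] v=[-2.6742]
Step 20: x=[5.2701] v=[-2.3449]
Step 21: x=[5.0721] v=[-1.9804]
Step 22: x=[4.9135] v=[-1.5862]
Step 23: x=[4.7967] v=[-1.1682]
Step 24: x=[4.7234] v=[-0.7327]
Step 25: x=[4.6948] v=[-0.2862]
Step 26: x=[4.7113] v=[0.1646]
First v>=0 after going negative at step 26, time=2.6000

Answer: 2.6000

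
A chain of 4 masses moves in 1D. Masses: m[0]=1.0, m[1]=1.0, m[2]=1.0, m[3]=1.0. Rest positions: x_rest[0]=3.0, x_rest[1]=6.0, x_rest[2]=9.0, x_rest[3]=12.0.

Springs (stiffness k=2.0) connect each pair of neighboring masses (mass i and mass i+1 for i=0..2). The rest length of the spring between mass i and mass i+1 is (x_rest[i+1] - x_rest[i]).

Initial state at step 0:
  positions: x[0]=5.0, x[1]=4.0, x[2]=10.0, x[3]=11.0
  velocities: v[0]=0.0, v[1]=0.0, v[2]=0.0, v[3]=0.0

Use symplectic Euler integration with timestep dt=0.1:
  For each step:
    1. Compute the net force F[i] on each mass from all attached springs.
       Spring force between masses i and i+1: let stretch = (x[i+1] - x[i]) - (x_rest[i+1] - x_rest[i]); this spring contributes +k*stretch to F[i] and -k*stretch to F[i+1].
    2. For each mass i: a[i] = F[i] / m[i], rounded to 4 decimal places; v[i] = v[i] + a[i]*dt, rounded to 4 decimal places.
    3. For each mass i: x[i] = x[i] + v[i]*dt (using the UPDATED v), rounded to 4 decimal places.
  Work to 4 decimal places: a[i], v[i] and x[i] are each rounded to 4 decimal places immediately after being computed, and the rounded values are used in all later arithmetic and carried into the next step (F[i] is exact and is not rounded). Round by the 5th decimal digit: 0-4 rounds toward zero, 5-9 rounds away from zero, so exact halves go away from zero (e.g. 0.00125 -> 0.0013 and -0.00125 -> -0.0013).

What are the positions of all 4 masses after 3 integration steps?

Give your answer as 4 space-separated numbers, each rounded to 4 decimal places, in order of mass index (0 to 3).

Answer: 4.5417 4.7946 9.4375 11.2262

Derivation:
Step 0: x=[5.0000 4.0000 10.0000 11.0000] v=[0.0000 0.0000 0.0000 0.0000]
Step 1: x=[4.9200 4.1400 9.9000 11.0400] v=[-0.8000 1.4000 -1.0000 0.4000]
Step 2: x=[4.7644 4.4108 9.7076 11.1172] v=[-1.5560 2.7080 -1.9240 0.7720]
Step 3: x=[4.5417 4.7946 9.4375 11.2262] v=[-2.2267 3.8381 -2.7014 1.0901]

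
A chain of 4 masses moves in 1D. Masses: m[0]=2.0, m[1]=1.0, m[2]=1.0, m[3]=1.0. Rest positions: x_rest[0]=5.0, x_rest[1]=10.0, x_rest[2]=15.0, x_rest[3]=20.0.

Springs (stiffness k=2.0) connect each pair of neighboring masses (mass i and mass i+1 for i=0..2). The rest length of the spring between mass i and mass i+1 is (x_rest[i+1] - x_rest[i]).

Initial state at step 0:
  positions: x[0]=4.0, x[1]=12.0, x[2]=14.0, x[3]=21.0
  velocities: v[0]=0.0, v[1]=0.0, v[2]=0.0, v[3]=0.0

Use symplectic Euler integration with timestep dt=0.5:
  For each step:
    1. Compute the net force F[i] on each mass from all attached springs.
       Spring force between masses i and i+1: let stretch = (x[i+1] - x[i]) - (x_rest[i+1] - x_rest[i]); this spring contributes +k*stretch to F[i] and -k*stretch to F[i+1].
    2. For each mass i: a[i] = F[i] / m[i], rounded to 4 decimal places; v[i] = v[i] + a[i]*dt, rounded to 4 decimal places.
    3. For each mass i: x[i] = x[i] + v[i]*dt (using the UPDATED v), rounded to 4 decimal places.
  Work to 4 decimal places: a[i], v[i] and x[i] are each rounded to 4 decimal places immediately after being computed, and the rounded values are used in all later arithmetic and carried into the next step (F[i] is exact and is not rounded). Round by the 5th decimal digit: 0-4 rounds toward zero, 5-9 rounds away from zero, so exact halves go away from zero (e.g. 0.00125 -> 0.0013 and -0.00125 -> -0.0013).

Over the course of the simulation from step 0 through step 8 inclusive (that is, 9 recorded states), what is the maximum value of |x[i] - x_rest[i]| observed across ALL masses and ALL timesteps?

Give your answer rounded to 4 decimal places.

Step 0: x=[4.0000 12.0000 14.0000 21.0000] v=[0.0000 0.0000 0.0000 0.0000]
Step 1: x=[4.7500 9.0000 16.5000 20.0000] v=[1.5000 -6.0000 5.0000 -2.0000]
Step 2: x=[5.3125 7.6250 17.0000 19.7500] v=[1.1250 -2.7500 1.0000 -0.5000]
Step 3: x=[5.2031 9.7813 14.1875 20.6250] v=[-0.2188 4.3125 -5.6250 1.7500]
Step 4: x=[4.9883 11.8516 12.3907 20.7813] v=[-0.4297 4.1405 -3.5937 0.3125]
Step 5: x=[5.2393 10.7598 14.5196 19.2423] v=[0.5020 -2.1837 4.2578 -3.0781]
Step 6: x=[5.6205 8.7876 17.1300 17.8419] v=[0.7623 -3.9444 5.2207 -2.8008]
Step 7: x=[5.5434 9.4031 15.9251 18.5856] v=[-0.1542 1.2309 -2.4098 1.4873]
Step 8: x=[5.1812 11.3497 12.7895 20.4990] v=[-0.7244 3.8932 -6.2713 3.8268]
Max displacement = 2.6093

Answer: 2.6093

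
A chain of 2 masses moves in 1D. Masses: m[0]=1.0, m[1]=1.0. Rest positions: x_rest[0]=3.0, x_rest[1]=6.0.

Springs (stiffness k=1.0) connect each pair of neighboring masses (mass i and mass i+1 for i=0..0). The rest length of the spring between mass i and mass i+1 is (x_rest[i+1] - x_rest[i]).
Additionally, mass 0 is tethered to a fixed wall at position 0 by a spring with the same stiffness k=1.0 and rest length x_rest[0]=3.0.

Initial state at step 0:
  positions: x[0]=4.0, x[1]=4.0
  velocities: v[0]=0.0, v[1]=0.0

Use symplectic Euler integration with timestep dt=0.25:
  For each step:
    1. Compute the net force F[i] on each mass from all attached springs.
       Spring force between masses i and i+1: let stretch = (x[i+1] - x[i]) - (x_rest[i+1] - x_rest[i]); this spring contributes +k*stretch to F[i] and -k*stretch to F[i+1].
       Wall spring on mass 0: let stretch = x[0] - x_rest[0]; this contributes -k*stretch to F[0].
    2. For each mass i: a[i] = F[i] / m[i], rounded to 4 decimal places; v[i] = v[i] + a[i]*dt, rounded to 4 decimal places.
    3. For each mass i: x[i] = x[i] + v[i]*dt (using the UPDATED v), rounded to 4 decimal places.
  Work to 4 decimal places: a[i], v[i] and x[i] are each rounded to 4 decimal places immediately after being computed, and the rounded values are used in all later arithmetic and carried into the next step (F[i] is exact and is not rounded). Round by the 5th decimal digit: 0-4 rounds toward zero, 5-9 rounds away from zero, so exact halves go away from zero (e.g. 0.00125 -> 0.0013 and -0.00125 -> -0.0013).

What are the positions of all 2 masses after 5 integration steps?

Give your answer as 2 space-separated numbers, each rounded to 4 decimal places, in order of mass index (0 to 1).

Answer: 1.5660 5.9722

Derivation:
Step 0: x=[4.0000 4.0000] v=[0.0000 0.0000]
Step 1: x=[3.7500 4.1875] v=[-1.0000 0.7500]
Step 2: x=[3.2930 4.5352] v=[-1.8281 1.3906]
Step 3: x=[2.7078 4.9927] v=[-2.3408 1.8301]
Step 4: x=[2.0962 5.4949] v=[-2.4465 2.0089]
Step 5: x=[1.5660 5.9722] v=[-2.1209 1.9092]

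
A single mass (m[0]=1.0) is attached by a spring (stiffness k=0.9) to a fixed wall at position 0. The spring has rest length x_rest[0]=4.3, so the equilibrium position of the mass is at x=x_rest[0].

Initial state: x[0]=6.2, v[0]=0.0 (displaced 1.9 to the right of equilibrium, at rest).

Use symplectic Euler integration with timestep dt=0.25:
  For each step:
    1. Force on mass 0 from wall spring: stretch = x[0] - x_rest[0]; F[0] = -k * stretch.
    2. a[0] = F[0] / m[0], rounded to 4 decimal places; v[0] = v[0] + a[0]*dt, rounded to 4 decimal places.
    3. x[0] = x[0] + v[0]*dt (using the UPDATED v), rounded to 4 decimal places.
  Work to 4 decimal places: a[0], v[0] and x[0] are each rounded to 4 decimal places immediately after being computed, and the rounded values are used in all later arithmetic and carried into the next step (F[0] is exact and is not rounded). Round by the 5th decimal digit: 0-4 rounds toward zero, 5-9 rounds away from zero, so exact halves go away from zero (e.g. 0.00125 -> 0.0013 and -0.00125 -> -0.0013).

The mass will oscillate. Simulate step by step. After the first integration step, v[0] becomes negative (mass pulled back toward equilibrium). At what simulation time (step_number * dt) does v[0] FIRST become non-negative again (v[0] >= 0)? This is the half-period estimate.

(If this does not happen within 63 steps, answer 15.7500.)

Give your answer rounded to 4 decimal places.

Answer: 3.5000

Derivation:
Step 0: x=[6.2000] v=[0.0000]
Step 1: x=[6.0931] v=[-0.4275]
Step 2: x=[5.8854] v=[-0.8310]
Step 3: x=[5.5885] v=[-1.1877]
Step 4: x=[5.2191] v=[-1.4776]
Step 5: x=[4.7980] v=[-1.6844]
Step 6: x=[4.3489] v=[-1.7965]
Step 7: x=[3.8970] v=[-1.8075]
Step 8: x=[3.4678] v=[-1.7168]
Step 9: x=[3.0854] v=[-1.5296]
Step 10: x=[2.7713] v=[-1.2563]
Step 11: x=[2.5432] v=[-0.9124]
Step 12: x=[2.4139] v=[-0.5171]
Step 13: x=[2.3907] v=[-0.0927]
Step 14: x=[2.4749] v=[0.3369]
First v>=0 after going negative at step 14, time=3.5000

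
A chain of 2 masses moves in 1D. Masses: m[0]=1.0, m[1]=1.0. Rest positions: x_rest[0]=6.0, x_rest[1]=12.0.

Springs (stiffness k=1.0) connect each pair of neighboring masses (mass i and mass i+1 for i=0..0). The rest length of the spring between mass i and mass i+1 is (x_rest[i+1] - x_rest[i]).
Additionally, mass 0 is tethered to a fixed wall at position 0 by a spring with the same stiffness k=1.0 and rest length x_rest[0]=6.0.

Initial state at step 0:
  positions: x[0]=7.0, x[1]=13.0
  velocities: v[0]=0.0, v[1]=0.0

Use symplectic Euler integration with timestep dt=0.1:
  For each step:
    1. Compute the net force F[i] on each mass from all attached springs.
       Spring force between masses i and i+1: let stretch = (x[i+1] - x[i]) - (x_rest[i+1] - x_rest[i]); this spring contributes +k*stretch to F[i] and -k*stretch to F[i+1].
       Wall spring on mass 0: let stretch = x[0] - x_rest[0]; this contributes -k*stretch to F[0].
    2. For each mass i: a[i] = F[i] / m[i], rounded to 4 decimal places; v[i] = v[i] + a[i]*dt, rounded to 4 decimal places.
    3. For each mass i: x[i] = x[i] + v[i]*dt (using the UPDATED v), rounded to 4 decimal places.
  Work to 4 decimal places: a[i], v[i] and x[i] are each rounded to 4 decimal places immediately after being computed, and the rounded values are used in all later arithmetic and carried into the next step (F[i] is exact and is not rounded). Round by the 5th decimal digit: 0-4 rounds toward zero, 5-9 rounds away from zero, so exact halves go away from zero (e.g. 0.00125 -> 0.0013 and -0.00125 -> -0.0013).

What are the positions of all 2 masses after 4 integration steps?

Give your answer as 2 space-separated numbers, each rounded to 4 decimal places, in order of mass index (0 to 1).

Step 0: x=[7.0000 13.0000] v=[0.0000 0.0000]
Step 1: x=[6.9900 13.0000] v=[-0.1000 0.0000]
Step 2: x=[6.9702 12.9999] v=[-0.1980 -0.0010]
Step 3: x=[6.9410 12.9995] v=[-0.2921 -0.0040]
Step 4: x=[6.9030 12.9985] v=[-0.3804 -0.0099]

Answer: 6.9030 12.9985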